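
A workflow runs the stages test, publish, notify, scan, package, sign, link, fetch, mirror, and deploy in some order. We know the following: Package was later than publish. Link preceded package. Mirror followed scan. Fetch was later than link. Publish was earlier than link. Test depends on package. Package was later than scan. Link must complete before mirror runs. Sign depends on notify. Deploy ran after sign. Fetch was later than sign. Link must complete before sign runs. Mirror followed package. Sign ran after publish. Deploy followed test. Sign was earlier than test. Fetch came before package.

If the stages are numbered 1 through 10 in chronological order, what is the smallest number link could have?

Publish must come before link — 1 forced predecessor.
Nothing else is forced ahead of link, so its earliest slot is position 1 + 1 = 2.

2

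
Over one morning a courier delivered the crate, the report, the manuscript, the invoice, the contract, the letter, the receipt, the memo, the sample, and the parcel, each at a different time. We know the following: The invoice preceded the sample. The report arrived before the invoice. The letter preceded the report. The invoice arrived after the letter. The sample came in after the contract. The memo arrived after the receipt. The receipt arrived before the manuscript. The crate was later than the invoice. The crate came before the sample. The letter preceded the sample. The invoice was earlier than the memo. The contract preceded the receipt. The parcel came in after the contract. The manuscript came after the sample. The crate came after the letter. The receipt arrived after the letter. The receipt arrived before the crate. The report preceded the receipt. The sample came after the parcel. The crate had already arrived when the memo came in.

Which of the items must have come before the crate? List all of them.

Directly stated before the crate: the invoice, the letter, and the receipt.
The contract reaches the crate via the contract → the receipt → the crate.
The report reaches the crate via the report → the receipt → the crate.

the contract, the invoice, the letter, the receipt, the report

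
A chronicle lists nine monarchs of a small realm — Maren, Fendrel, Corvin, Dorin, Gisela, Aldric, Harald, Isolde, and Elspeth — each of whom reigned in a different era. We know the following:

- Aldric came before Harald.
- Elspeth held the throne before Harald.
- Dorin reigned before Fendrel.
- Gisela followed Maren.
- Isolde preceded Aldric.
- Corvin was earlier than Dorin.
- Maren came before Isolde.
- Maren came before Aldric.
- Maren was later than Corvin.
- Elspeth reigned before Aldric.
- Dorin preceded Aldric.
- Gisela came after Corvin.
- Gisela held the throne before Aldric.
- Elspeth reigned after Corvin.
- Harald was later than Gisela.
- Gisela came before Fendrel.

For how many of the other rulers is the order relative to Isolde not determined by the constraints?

Forced before Isolde: Corvin and Maren; forced after Isolde: Aldric and Harald.
That leaves Dorin, Elspeth, Fendrel, and Gisela with no forced order relative to Isolde — 4.

4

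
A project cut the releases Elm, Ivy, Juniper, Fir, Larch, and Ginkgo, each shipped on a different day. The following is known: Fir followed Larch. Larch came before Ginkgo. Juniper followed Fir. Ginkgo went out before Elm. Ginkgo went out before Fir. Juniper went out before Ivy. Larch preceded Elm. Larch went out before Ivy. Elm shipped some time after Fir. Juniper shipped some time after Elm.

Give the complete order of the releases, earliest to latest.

The constraints fix every adjacent pair, so only one ordering works:
Larch → Ginkgo → Fir → Elm → Juniper → Ivy.

Larch, Ginkgo, Fir, Elm, Juniper, Ivy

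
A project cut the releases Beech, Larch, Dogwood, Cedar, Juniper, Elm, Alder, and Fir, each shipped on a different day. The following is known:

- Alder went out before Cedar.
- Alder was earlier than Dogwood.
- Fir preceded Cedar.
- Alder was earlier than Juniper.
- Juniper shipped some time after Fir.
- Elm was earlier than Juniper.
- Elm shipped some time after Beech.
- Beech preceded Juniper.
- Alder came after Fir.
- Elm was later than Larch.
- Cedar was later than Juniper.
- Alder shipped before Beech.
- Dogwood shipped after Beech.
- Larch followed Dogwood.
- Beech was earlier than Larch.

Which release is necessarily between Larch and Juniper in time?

Elm

Tracing the constraints gives Larch → Elm → Juniper, so Elm sits after Larch and before Juniper.
No other release is forced both after Larch and before Juniper.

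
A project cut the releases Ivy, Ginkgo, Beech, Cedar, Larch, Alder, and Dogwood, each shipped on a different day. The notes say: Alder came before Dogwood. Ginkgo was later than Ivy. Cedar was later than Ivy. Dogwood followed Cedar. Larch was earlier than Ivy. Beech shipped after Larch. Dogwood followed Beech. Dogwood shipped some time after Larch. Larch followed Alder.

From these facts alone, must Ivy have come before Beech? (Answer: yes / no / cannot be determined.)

No chain of stated constraints runs from Ivy to Beech, and none runs from Beech to Ivy either.
So the relative order of Ivy and Beech is not fixed by the given facts.

cannot be determined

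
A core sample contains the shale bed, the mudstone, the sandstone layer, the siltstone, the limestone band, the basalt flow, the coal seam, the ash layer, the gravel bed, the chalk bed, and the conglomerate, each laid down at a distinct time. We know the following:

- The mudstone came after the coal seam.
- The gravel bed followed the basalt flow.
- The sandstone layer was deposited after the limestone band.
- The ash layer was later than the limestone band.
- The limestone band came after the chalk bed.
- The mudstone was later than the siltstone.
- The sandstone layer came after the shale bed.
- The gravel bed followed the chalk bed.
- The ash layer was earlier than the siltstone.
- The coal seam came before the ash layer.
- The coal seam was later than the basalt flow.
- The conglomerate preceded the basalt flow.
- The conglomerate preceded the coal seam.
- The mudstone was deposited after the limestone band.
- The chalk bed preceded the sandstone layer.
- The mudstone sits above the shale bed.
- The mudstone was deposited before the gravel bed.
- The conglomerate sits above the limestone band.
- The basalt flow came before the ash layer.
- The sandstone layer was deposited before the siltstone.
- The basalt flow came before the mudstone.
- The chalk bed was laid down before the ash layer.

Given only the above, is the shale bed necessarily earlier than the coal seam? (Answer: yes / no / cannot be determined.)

cannot be determined

No chain of stated constraints runs from the shale bed to the coal seam, and none runs from the coal seam to the shale bed either.
So the relative order of the shale bed and the coal seam is not fixed by the given facts.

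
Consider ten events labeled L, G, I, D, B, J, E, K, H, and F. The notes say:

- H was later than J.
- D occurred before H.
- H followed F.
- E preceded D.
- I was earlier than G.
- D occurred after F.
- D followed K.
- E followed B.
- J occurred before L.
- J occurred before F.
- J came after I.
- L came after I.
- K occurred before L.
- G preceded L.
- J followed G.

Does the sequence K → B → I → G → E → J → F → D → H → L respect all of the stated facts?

yes

Check each stated constraint against the proposed order — e.g. I is ahead of L; K is ahead of L. Every pair is in the required order; nothing is violated.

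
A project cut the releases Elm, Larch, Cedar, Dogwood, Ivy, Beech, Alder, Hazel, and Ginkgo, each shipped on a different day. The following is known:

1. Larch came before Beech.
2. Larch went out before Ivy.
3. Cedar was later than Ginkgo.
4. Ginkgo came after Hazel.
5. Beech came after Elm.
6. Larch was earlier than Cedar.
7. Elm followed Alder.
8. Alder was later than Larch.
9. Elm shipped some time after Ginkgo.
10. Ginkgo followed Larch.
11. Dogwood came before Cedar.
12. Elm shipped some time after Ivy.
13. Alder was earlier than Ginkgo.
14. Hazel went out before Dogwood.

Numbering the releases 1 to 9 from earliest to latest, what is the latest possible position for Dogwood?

Dogwood must come before Cedar — 1 release forced after it.
Everything else can be placed before Dogwood in some valid order, so Dogwood can sit as late as position 9 − 1 = 8.

8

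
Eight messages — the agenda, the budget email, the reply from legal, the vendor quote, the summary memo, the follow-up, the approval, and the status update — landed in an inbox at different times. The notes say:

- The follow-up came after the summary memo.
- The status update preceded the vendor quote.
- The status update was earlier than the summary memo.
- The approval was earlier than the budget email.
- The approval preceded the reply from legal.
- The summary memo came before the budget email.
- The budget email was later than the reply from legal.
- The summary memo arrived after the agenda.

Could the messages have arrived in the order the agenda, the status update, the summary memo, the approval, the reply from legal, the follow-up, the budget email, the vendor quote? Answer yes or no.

Check each stated constraint against the proposed order — e.g. the summary memo is ahead of the budget email; the status update is ahead of the vendor quote. Every pair is in the required order; nothing is violated.

yes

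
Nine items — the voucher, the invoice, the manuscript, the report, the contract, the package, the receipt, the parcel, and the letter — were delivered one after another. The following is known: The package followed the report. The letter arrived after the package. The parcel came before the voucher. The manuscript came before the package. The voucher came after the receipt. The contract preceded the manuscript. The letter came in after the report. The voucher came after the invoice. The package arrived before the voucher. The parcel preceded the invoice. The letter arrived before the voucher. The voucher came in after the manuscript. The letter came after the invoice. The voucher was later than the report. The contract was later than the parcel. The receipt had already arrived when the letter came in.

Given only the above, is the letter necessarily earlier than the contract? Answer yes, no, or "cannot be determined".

no

Tracing the constraints gives the contract → the manuscript → the package → the letter, so the contract must come before the letter.
That means the letter cannot be before the contract.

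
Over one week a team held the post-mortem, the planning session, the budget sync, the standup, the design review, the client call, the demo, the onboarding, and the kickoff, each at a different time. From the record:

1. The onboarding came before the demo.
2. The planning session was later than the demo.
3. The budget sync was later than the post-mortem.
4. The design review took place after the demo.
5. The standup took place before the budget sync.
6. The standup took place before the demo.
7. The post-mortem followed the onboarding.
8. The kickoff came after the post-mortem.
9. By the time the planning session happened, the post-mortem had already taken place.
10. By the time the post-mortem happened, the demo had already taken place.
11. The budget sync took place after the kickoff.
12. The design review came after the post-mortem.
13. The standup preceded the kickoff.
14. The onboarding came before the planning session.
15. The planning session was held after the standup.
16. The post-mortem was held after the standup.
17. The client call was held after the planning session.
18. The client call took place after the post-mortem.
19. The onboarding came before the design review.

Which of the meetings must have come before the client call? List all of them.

the demo, the onboarding, the planning session, the post-mortem, the standup

Directly stated before the client call: the planning session and the post-mortem.
The demo reaches the client call via the demo → the planning session → the client call.
The onboarding reaches the client call via the onboarding → the planning session → the client call.
The standup reaches the client call via the standup → the post-mortem → the client call.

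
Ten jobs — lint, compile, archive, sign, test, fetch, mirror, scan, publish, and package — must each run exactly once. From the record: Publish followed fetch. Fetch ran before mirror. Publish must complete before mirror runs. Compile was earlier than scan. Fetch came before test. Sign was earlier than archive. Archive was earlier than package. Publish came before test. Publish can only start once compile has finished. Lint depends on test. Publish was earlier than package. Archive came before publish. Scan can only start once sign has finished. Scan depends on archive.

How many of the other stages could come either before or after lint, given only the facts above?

Forced before lint: archive, compile, fetch, publish, sign, and test.
That leaves mirror, package, and scan with no forced order relative to lint — 3.

3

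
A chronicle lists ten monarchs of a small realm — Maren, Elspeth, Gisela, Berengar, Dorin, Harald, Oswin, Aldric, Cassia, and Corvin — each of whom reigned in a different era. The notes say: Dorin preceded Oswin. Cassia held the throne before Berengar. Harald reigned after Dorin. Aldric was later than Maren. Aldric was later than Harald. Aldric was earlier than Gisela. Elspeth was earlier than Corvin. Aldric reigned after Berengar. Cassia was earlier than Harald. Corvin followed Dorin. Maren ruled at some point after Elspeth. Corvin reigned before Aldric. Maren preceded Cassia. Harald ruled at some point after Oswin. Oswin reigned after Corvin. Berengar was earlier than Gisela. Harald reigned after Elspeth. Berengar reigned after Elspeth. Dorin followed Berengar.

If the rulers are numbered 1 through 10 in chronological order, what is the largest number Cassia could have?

3

Cassia must come before Aldric, Berengar, Corvin, Dorin, Gisela, Harald, and Oswin — 7 rulers forced after them.
Everything else can be placed before Cassia in some valid order, so Cassia can sit as late as position 10 − 7 = 3.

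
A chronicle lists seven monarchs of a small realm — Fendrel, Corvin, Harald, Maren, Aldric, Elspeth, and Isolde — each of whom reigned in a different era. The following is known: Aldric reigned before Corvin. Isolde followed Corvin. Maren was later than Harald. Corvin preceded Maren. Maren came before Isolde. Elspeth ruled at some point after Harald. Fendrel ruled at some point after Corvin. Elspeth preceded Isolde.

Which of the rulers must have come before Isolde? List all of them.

Directly stated before Isolde: Corvin, Elspeth, and Maren.
Aldric reaches Isolde via Aldric → Corvin → Isolde.
Harald reaches Isolde via Harald → Maren → Isolde.

Aldric, Corvin, Elspeth, Harald, Maren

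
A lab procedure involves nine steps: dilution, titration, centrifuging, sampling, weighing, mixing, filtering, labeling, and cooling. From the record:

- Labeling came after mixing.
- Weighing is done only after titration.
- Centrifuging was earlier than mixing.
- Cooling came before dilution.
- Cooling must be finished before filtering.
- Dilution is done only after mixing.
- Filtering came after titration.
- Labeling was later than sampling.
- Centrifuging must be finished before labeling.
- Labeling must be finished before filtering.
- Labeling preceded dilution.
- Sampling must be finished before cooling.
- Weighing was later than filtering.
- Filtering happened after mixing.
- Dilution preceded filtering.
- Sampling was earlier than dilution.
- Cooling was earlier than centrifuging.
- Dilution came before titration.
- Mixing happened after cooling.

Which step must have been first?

Sampling has a chain of constraints placing it before every other step, so sampling must be first.

sampling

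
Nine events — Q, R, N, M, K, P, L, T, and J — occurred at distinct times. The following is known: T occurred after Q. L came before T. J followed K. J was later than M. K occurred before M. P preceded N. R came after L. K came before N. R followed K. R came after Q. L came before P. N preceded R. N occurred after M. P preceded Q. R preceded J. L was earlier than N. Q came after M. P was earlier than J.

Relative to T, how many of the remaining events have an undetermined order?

3

Forced before T: K, L, M, P, and Q.
That leaves J, N, and R with no forced order relative to T — 3.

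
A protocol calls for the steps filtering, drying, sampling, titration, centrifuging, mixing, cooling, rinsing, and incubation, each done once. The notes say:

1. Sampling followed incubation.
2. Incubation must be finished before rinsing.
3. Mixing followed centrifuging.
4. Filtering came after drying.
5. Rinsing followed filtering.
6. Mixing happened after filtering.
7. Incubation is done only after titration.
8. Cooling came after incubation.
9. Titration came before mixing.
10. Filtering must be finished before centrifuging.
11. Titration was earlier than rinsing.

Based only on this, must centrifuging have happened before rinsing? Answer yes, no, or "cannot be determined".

cannot be determined

No chain of stated constraints runs from centrifuging to rinsing, and none runs from rinsing to centrifuging either.
So the relative order of centrifuging and rinsing is not fixed by the given facts.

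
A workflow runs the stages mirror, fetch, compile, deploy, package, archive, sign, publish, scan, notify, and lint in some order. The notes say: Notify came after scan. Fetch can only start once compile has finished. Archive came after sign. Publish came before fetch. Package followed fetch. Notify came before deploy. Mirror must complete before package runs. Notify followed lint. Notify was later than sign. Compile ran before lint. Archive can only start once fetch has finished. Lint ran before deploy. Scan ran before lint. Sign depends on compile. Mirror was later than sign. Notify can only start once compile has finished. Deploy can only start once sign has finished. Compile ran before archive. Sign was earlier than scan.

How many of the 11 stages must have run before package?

Directly stated before package: fetch and mirror.
Compile reaches package via compile → fetch → package.
Publish reaches package via publish → fetch → package.
Sign reaches package via sign → mirror → package.
That's compile, fetch, mirror, publish, and sign — 5 in all.

5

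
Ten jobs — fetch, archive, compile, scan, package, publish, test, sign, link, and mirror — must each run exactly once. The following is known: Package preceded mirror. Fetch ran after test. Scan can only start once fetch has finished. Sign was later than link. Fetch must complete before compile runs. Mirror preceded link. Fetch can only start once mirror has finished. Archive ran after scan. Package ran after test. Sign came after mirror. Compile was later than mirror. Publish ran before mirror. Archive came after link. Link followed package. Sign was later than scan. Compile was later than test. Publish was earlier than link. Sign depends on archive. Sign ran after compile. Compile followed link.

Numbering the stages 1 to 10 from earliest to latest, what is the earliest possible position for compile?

Fetch, link, mirror, package, publish, and test must all come before compile — 6 forced predecessors.
Nothing else is forced ahead of compile, so its earliest slot is position 6 + 1 = 7.

7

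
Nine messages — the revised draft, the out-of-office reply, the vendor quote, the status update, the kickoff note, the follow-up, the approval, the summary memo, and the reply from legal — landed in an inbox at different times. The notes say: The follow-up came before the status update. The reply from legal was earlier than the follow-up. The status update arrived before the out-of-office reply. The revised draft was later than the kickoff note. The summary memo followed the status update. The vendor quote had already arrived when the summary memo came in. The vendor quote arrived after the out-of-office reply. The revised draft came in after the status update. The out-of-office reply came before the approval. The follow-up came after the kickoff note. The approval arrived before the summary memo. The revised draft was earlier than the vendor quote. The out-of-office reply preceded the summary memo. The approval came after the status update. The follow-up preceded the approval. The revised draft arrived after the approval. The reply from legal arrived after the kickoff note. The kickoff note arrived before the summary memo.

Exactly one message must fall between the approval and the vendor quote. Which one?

the revised draft

Tracing the constraints gives the approval → the revised draft → the vendor quote, so the revised draft sits after the approval and before the vendor quote.
No other message is forced both after the approval and before the vendor quote.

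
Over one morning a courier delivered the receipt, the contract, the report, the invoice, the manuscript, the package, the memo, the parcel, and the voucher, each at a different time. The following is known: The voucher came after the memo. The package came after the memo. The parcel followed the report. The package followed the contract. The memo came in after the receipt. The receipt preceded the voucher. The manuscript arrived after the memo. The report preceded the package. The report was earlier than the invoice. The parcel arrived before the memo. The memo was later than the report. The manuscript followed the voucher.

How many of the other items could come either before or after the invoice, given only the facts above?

7

Forced before the invoice: the report.
That leaves the contract, the manuscript, the memo, the package, the parcel, the receipt, and the voucher with no forced order relative to the invoice — 7.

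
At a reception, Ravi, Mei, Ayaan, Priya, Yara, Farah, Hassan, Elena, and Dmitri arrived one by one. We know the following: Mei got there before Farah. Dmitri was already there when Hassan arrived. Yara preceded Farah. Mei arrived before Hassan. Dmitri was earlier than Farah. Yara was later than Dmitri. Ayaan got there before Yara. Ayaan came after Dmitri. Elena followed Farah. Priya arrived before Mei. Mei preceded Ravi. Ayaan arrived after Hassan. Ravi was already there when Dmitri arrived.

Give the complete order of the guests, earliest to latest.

The constraints fix every adjacent pair, so only one ordering works:
Priya → Mei → Ravi → Dmitri → Hassan → Ayaan → Yara → Farah → Elena.

Priya, Mei, Ravi, Dmitri, Hassan, Ayaan, Yara, Farah, Elena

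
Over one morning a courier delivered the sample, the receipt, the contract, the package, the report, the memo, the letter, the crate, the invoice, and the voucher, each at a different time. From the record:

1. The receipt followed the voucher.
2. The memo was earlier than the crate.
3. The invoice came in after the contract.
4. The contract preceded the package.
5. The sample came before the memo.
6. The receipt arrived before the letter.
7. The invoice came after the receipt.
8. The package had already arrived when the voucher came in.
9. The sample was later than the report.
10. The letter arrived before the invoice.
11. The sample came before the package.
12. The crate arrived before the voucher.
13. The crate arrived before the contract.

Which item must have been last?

the invoice

Every other item has a chain of constraints placing it before the invoice, so the invoice is last.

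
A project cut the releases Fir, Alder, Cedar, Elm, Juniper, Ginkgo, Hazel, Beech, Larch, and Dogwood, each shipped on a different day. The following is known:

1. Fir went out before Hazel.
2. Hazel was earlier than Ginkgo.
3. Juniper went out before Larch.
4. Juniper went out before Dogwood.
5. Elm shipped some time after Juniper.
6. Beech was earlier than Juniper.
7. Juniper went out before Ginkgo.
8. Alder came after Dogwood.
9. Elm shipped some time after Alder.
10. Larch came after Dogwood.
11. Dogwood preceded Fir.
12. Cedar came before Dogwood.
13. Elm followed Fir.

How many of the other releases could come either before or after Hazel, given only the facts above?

Forced before Hazel: Beech, Cedar, Dogwood, Fir, and Juniper; forced after Hazel: Ginkgo.
That leaves Alder, Elm, and Larch with no forced order relative to Hazel — 3.

3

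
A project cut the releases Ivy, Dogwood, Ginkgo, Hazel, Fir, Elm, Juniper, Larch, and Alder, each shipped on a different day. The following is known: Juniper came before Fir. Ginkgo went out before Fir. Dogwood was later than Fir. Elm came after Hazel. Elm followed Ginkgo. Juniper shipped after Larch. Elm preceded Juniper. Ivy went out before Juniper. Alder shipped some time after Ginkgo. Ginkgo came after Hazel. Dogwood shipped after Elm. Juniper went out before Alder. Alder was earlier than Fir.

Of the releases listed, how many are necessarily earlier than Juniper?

5

Directly stated before Juniper: Elm, Ivy, and Larch.
Ginkgo reaches Juniper via Ginkgo → Elm → Juniper.
Hazel reaches Juniper via Hazel → Elm → Juniper.
No chain forces Alder (or any of the others) ahead of Juniper.
That's Elm, Ginkgo, Hazel, Ivy, and Larch — 5 in all.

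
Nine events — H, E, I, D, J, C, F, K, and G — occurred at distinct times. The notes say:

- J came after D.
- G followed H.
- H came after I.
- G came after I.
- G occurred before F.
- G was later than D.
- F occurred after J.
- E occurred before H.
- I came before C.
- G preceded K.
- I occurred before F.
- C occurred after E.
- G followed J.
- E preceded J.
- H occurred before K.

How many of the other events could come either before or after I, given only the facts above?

Forced after I: C, F, G, H, and K.
That leaves D, E, and J with no forced order relative to I — 3.

3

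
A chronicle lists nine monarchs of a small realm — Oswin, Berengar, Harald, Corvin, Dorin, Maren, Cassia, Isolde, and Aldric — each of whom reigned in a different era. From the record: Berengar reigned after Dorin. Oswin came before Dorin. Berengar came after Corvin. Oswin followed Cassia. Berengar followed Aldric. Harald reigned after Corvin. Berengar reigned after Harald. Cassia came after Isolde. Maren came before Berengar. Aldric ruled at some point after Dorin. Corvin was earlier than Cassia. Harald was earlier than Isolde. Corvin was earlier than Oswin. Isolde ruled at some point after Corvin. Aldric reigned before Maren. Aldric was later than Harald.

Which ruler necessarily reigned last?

Berengar

Every other ruler has a chain of constraints placing them before Berengar, so Berengar is last.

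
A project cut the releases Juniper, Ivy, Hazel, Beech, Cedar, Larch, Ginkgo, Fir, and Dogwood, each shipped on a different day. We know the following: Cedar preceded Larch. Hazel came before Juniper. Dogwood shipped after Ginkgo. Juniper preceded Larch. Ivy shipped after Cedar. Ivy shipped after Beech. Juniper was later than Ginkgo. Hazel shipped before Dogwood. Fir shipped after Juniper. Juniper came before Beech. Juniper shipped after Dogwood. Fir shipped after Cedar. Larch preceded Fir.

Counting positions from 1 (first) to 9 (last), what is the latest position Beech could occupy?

8

Beech must come before Ivy — 1 release forced after it.
Everything else can be placed before Beech in some valid order, so Beech can sit as late as position 9 − 1 = 8.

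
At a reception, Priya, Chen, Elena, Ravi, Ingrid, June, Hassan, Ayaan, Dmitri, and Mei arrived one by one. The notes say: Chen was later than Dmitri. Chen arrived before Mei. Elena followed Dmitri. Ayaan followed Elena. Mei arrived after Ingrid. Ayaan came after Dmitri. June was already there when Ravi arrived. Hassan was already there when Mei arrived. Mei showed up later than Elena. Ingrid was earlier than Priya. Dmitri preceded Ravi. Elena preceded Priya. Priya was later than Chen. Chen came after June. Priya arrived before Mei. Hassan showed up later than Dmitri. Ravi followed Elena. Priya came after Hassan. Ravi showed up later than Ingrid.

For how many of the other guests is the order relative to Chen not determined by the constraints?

5

Forced before Chen: Dmitri and June; forced after Chen: Mei and Priya.
That leaves Ayaan, Elena, Hassan, Ingrid, and Ravi with no forced order relative to Chen — 5.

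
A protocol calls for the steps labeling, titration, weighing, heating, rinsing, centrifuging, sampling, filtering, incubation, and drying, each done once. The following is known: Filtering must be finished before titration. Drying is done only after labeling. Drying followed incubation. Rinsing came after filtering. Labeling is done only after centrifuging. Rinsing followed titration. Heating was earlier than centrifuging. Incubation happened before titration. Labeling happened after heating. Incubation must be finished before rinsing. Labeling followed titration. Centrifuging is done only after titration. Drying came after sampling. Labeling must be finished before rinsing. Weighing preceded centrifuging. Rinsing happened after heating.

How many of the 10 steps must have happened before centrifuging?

Directly stated before centrifuging: heating, titration, and weighing.
Filtering reaches centrifuging via filtering → titration → centrifuging.
Incubation reaches centrifuging via incubation → titration → centrifuging.
That's filtering, heating, incubation, titration, and weighing — 5 in all.

5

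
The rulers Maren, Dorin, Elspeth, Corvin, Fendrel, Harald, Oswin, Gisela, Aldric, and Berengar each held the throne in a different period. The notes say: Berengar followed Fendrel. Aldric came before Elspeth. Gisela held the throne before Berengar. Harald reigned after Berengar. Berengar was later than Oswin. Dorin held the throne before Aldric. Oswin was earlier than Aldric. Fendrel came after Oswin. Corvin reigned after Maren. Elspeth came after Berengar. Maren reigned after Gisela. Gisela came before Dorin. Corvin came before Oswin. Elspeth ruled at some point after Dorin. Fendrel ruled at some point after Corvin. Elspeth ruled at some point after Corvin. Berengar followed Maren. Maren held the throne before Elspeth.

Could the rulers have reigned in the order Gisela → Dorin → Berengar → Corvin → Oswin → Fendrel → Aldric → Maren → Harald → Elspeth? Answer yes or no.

no

The constraints require Maren before Corvin, but in the proposed sequence Corvin appears ahead of Maren. That one violation is enough.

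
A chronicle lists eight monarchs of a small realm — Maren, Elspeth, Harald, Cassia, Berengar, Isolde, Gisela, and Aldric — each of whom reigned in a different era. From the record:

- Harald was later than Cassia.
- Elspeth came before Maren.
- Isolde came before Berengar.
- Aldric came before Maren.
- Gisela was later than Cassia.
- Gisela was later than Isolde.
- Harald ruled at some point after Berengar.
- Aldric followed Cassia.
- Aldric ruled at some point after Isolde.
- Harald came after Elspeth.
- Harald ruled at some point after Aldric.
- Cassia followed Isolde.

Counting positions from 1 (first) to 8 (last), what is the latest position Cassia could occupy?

4

Cassia must come before Aldric, Gisela, Harald, and Maren — 4 rulers forced after them.
Everything else can be placed before Cassia in some valid order, so Cassia can sit as late as position 8 − 4 = 4.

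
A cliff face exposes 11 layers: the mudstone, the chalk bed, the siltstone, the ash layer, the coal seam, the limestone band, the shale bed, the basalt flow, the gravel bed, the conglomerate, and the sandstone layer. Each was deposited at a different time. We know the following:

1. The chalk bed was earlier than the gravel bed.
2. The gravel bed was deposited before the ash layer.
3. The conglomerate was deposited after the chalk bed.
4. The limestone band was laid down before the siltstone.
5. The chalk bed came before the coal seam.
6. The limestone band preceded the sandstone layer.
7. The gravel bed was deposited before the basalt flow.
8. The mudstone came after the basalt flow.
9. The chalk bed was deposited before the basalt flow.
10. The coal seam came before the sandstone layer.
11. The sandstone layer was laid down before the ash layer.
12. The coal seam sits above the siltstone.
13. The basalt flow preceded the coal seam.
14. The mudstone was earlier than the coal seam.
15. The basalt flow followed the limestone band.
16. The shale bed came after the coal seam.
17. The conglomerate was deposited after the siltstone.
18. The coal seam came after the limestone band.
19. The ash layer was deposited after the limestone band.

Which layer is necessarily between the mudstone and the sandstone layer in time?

Tracing the constraints gives the mudstone → the coal seam → the sandstone layer, so the coal seam sits after the mudstone and before the sandstone layer.
No other layer is forced both after the mudstone and before the sandstone layer.

the coal seam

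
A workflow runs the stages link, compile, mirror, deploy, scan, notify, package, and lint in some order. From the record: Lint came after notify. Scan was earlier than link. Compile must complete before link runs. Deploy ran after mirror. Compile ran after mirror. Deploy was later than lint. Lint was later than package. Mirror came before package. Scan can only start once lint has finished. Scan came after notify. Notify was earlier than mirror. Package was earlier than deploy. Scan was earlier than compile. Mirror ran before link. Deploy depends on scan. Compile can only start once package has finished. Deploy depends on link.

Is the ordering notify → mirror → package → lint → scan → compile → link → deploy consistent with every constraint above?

yes

Check each stated constraint against the proposed order — e.g. mirror is ahead of link; mirror is ahead of deploy. Every pair is in the required order; nothing is violated.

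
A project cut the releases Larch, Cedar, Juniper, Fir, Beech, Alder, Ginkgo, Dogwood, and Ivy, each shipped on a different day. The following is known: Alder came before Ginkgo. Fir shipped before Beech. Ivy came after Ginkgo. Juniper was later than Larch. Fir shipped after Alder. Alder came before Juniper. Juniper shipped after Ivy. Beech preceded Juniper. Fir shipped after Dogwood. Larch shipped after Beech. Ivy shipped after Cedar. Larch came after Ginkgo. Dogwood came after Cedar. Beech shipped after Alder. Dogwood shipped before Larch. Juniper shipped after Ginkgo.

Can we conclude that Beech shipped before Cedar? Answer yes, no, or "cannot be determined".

no

Tracing the constraints gives Cedar → Dogwood → Fir → Beech, so Cedar must come before Beech.
That means Beech cannot be before Cedar.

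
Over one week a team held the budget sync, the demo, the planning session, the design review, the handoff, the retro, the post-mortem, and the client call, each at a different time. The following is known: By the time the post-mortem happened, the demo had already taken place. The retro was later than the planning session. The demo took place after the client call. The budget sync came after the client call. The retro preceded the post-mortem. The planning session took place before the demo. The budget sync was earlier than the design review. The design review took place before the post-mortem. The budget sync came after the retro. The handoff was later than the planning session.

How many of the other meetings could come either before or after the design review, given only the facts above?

2

Forced before the design review: the budget sync, the client call, the planning session, and the retro; forced after the design review: the post-mortem.
That leaves the demo and the handoff with no forced order relative to the design review — 2.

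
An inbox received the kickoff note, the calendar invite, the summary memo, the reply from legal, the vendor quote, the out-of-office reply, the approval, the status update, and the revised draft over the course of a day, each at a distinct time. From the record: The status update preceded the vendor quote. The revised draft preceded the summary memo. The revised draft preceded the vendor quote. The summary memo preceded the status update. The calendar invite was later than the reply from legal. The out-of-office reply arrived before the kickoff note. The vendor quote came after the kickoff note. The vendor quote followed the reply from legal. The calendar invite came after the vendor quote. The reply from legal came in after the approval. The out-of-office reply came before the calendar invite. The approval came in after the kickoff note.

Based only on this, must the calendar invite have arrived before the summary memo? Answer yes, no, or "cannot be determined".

no

Tracing the constraints gives the summary memo → the status update → the vendor quote → the calendar invite, so the summary memo must come before the calendar invite.
That means the calendar invite cannot be before the summary memo.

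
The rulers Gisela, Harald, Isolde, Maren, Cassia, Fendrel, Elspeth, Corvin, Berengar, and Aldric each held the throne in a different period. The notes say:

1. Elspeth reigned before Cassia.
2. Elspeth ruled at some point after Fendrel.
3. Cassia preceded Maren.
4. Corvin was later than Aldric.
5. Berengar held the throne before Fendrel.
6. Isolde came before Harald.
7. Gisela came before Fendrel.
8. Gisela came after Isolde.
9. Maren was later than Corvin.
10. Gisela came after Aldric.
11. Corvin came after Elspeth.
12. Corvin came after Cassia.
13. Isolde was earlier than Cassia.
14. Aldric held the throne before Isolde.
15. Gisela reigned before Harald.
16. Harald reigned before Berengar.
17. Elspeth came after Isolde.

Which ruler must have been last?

Every other ruler has a chain of constraints placing them before Maren, so Maren is last.

Maren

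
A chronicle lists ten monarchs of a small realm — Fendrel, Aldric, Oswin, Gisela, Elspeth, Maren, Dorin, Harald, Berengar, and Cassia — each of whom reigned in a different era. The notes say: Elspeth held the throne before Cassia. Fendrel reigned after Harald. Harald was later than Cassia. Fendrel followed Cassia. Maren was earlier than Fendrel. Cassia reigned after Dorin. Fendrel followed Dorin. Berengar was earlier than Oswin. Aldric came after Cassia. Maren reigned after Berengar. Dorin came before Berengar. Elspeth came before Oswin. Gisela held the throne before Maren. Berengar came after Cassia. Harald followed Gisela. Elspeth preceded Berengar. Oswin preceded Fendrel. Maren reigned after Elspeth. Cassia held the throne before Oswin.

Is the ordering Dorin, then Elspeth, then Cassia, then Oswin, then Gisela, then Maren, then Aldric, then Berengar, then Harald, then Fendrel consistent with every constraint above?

no

The constraints require Berengar before Oswin, but in the proposed sequence Oswin appears ahead of Berengar. That one violation is enough.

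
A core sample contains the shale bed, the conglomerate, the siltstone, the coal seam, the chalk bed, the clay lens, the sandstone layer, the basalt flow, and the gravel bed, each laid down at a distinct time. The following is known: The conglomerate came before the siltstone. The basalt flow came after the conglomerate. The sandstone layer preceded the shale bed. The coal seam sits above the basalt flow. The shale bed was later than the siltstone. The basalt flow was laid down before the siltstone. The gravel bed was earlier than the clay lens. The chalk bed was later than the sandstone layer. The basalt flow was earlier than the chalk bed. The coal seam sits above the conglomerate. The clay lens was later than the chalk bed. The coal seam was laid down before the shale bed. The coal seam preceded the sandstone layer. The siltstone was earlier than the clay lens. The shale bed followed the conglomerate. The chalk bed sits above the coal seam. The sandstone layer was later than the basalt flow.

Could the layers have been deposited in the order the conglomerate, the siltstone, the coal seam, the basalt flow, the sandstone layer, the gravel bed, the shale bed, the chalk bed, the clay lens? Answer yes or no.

no

The constraints require the basalt flow before the coal seam, but in the proposed sequence the coal seam appears ahead of the basalt flow. That one violation is enough.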